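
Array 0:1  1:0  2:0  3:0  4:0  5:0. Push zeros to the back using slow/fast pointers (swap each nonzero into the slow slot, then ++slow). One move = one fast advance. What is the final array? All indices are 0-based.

slow=0 fast=0: a[fast]=1≠0 swap→a[0]=1, slow++,fast++
slow=1 fast=1: a[fast]=0, fast++
slow=1 fast=2: a[fast]=0, fast++
slow=1 fast=3: a[fast]=0, fast++
slow=1 fast=4: a[fast]=0, fast++
slow=1 fast=5: a[fast]=0, fast++

[1, 0, 0, 0, 0, 0]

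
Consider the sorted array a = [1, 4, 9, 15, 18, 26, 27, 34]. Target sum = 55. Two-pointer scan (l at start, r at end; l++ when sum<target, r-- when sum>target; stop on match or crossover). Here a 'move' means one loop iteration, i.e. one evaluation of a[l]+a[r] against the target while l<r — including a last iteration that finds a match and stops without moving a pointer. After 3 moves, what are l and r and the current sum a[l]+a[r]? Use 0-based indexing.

[0,7] 1+34=35 <55 → l++
[1,7] 4+34=38 <55 → l++
[2,7] 9+34=43 <55 → l++

l=3, r=7, sum=49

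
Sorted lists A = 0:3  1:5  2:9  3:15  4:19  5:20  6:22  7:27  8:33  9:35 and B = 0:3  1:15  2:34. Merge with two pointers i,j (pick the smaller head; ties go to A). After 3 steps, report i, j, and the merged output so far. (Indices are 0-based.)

[i=0,j=0] A[i]=3<=B[j]=3 take 3 → i++
[i=1,j=0] A[i]=5>B[j]=3 take 3 → j++
[i=1,j=1] A[i]=5<=B[j]=15 take 5 → i++

i=2, j=1, merged so far=[3, 3, 5]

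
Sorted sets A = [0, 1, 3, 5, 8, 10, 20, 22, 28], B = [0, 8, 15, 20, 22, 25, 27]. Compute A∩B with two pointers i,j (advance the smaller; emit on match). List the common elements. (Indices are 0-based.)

i=0 j=0: 0==0 emit, i++,j++
i=1 j=1: 1<8, i++
i=2 j=1: 3<8, i++
i=3 j=1: 5<8, i++
i=4 j=1: 8==8 emit, i++,j++
i=5 j=2: 10<15, i++
i=6 j=2: 20>15, j++
i=6 j=3: 20==20 emit, i++,j++
i=7 j=4: 22==22 emit, i++,j++
i=8 j=5: 28>25, j++
i=8 j=6: 28>27, j++

intersection = [0, 8, 20, 22]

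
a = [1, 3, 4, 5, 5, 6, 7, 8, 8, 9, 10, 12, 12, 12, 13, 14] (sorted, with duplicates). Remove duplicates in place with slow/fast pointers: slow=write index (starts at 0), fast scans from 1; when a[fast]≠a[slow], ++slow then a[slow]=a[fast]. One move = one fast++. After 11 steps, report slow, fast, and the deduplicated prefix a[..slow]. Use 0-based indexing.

slow=9, fast=12, prefix=[1, 3, 4, 5, 6, 7, 8, 9, 10, 12]

slow=0 fast=1: a[fast]=3≠a[slow]=1 write a[1]=3, slow++,fast++
slow=1 fast=2: a[fast]=4≠a[slow]=3 write a[2]=4, slow++,fast++
slow=2 fast=3: a[fast]=5≠a[slow]=4 write a[3]=5, slow++,fast++
slow=3 fast=4: a[fast]=5=a[slow] dup, fast++
slow=3 fast=5: a[fast]=6≠a[slow]=5 write a[4]=6, slow++,fast++
slow=4 fast=6: a[fast]=7≠a[slow]=6 write a[5]=7, slow++,fast++
slow=5 fast=7: a[fast]=8≠a[slow]=7 write a[6]=8, slow++,fast++
slow=6 fast=8: a[fast]=8=a[slow] dup, fast++
slow=6 fast=9: a[fast]=9≠a[slow]=8 write a[7]=9, slow++,fast++
slow=7 fast=10: a[fast]=10≠a[slow]=9 write a[8]=10, slow++,fast++
slow=8 fast=11: a[fast]=12≠a[slow]=10 write a[9]=12, slow++,fast++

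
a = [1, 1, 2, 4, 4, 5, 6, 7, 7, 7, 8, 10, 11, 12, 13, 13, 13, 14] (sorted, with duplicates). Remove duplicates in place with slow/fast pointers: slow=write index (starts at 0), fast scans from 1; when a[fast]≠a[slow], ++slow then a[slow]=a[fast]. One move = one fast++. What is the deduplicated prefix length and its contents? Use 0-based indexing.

(s=0,f=1) a[fast]=1=a[slow] dup → fast++
(s=0,f=2) a[fast]=2≠a[slow]=1 write a[1]=2 → slow++,fast++
(s=1,f=3) a[fast]=4≠a[slow]=2 write a[2]=4 → slow++,fast++
(s=2,f=4) a[fast]=4=a[slow] dup → fast++
(s=2,f=5) a[fast]=5≠a[slow]=4 write a[3]=5 → slow++,fast++
(s=3,f=6) a[fast]=6≠a[slow]=5 write a[4]=6 → slow++,fast++
(s=4,f=7) a[fast]=7≠a[slow]=6 write a[5]=7 → slow++,fast++
(s=5,f=8) a[fast]=7=a[slow] dup → fast++
(s=5,f=9) a[fast]=7=a[slow] dup → fast++
(s=5,f=10) a[fast]=8≠a[slow]=7 write a[6]=8 → slow++,fast++
(s=6,f=11) a[fast]=10≠a[slow]=8 write a[7]=10 → slow++,fast++
(s=7,f=12) a[fast]=11≠a[slow]=10 write a[8]=11 → slow++,fast++
(s=8,f=13) a[fast]=12≠a[slow]=11 write a[9]=12 → slow++,fast++
(s=9,f=14) a[fast]=13≠a[slow]=12 write a[10]=13 → slow++,fast++
(s=10,f=15) a[fast]=13=a[slow] dup → fast++
(s=10,f=16) a[fast]=13=a[slow] dup → fast++
(s=10,f=17) a[fast]=14≠a[slow]=13 write a[11]=14 → slow++,fast++

length 12; prefix = [1, 2, 4, 5, 6, 7, 8, 10, 11, 12, 13, 14]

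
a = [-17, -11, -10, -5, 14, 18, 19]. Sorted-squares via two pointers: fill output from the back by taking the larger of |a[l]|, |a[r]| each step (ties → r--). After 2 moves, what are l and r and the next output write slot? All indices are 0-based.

[0,6] |-17|<=|19| out[6]=361 → r--
[0,5] |-17|<=|18| out[5]=324 → r--

l=0, r=4, next write slot=4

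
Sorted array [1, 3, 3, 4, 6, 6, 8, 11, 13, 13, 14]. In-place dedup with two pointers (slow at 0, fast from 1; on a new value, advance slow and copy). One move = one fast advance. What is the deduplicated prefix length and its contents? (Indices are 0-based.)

slow=0 fast=1: a[fast]=3≠a[slow]=1 write a[1]=3, slow++,fast++
slow=1 fast=2: a[fast]=3=a[slow] dup, fast++
slow=1 fast=3: a[fast]=4≠a[slow]=3 write a[2]=4, slow++,fast++
slow=2 fast=4: a[fast]=6≠a[slow]=4 write a[3]=6, slow++,fast++
slow=3 fast=5: a[fast]=6=a[slow] dup, fast++
slow=3 fast=6: a[fast]=8≠a[slow]=6 write a[4]=8, slow++,fast++
slow=4 fast=7: a[fast]=11≠a[slow]=8 write a[5]=11, slow++,fast++
slow=5 fast=8: a[fast]=13≠a[slow]=11 write a[6]=13, slow++,fast++
slow=6 fast=9: a[fast]=13=a[slow] dup, fast++
slow=6 fast=10: a[fast]=14≠a[slow]=13 write a[7]=14, slow++,fast++

length 8; prefix = [1, 3, 4, 6, 8, 11, 13, 14]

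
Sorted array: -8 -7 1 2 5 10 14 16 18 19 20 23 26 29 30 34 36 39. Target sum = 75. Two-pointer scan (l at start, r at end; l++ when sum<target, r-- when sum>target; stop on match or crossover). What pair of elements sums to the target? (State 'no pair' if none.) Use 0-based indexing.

[0,17] -8+39=31 <75 → l++
[1,17] -7+39=32 <75 → l++
[2,17] 1+39=40 <75 → l++
[3,17] 2+39=41 <75 → l++
[4,17] 5+39=44 <75 → l++
[5,17] 10+39=49 <75 → l++
[6,17] 14+39=53 <75 → l++
[7,17] 16+39=55 <75 → l++
[8,17] 18+39=57 <75 → l++
[9,17] 19+39=58 <75 → l++
[10,17] 20+39=59 <75 → l++
[11,17] 23+39=62 <75 → l++
[12,17] 26+39=65 <75 → l++
[13,17] 29+39=68 <75 → l++
[14,17] 30+39=69 <75 → l++
[15,17] 34+39=73 <75 → l++
[16,17] 36+39=75 → found

(36, 39)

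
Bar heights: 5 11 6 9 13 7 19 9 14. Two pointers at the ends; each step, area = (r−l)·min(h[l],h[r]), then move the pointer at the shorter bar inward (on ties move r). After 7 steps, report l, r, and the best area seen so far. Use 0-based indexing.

l=6, r=7, best area=77

l=0 r=8: min(5,14)*8=40 best=40 *, l++
l=1 r=8: min(11,14)*7=77 best=77 *, l++
l=2 r=8: min(6,14)*6=36 best=77, l++
l=3 r=8: min(9,14)*5=45 best=77, l++
l=4 r=8: min(13,14)*4=52 best=77, l++
l=5 r=8: min(7,14)*3=21 best=77, l++
l=6 r=8: min(19,14)*2=28 best=77, r--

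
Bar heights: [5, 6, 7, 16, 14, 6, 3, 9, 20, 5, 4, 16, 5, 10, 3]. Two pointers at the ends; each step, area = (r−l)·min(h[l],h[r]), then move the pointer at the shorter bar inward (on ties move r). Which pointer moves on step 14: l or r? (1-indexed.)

l

[1,15] min(5,3)*14=42 best=42 * → r--
[1,14] min(5,10)*13=65 best=65 * → l++
[2,14] min(6,10)*12=72 best=72 * → l++
[3,14] min(7,10)*11=77 best=77 * → l++
[4,14] min(16,10)*10=100 best=100 * → r--
[4,13] min(16,5)*9=45 best=100 → r--
[4,12] min(16,16)*8=128 best=128 * → r--
[4,11] min(16,4)*7=28 best=128 → r--
[4,10] min(16,5)*6=30 best=128 → r--
[4,9] min(16,20)*5=80 best=128 → l++
[5,9] min(14,20)*4=56 best=128 → l++
[6,9] min(6,20)*3=18 best=128 → l++
[7,9] min(3,20)*2=6 best=128 → l++
[8,9] min(9,20)*1=9 best=128 → l++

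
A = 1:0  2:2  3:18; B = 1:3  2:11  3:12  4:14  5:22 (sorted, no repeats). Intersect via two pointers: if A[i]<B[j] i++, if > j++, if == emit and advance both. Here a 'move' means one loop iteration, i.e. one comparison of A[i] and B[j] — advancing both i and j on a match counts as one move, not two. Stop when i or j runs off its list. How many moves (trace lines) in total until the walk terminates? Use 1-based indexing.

[i=1,j=1] 0<3 → i++
[i=2,j=1] 2<3 → i++
[i=3,j=1] 18>3 → j++
[i=3,j=2] 18>11 → j++
[i=3,j=3] 18>12 → j++
[i=3,j=4] 18>14 → j++
[i=3,j=5] 18<22 → i++

7 moves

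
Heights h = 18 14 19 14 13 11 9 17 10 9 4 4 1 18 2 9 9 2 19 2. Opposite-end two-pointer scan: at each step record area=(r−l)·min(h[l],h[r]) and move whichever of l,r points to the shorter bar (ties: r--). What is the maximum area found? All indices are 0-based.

l=0 r=19: min(18,2)*19=38 best=38 *, r--
l=0 r=18: min(18,19)*18=324 best=324 *, l++
l=1 r=18: min(14,19)*17=238 best=324, l++
l=2 r=18: min(19,19)*16=304 best=324, r--
l=2 r=17: min(19,2)*15=30 best=324, r--
l=2 r=16: min(19,9)*14=126 best=324, r--
l=2 r=15: min(19,9)*13=117 best=324, r--
l=2 r=14: min(19,2)*12=24 best=324, r--
l=2 r=13: min(19,18)*11=198 best=324, r--
l=2 r=12: min(19,1)*10=10 best=324, r--
l=2 r=11: min(19,4)*9=36 best=324, r--
l=2 r=10: min(19,4)*8=32 best=324, r--
l=2 r=9: min(19,9)*7=63 best=324, r--
l=2 r=8: min(19,10)*6=60 best=324, r--
l=2 r=7: min(19,17)*5=85 best=324, r--
l=2 r=6: min(19,9)*4=36 best=324, r--
l=2 r=5: min(19,11)*3=33 best=324, r--
l=2 r=4: min(19,13)*2=26 best=324, r--
l=2 r=3: min(19,14)*1=14 best=324, r--

max area = 324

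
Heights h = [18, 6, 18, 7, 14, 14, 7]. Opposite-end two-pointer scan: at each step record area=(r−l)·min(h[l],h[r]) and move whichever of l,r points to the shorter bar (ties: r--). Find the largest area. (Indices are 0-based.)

max area = 70

l=0 r=6: min(18,7)*6=42 best=42 *, r--
l=0 r=5: min(18,14)*5=70 best=70 *, r--
l=0 r=4: min(18,14)*4=56 best=70, r--
l=0 r=3: min(18,7)*3=21 best=70, r--
l=0 r=2: min(18,18)*2=36 best=70, r--
l=0 r=1: min(18,6)*1=6 best=70, r--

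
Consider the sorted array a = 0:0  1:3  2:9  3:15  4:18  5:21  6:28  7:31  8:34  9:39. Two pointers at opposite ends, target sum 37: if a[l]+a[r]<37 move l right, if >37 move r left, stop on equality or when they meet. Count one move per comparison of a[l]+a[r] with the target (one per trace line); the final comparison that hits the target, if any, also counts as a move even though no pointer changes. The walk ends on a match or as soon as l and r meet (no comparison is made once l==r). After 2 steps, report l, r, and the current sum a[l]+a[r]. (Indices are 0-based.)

l=0 r=9: 0+39=39 >37, r--
l=0 r=8: 0+34=34 <37, l++

l=1, r=8, sum=37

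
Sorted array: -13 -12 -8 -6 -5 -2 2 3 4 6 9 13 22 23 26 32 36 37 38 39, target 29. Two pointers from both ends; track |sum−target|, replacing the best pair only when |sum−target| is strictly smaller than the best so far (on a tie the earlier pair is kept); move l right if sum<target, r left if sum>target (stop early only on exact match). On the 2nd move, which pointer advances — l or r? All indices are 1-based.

l

[1,20] -13+39=26 d=3 * → l++
[2,20] -12+39=27 d=2 * → l++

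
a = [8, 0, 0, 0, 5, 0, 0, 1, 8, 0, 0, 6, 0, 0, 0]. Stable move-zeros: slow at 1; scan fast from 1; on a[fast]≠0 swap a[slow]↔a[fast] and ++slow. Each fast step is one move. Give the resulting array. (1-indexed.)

slow=1 fast=1: a[fast]=8≠0 swap→a[1]=8, slow++,fast++
slow=2 fast=2: a[fast]=0, fast++
slow=2 fast=3: a[fast]=0, fast++
slow=2 fast=4: a[fast]=0, fast++
slow=2 fast=5: a[fast]=5≠0 swap→a[2]=5, slow++,fast++
slow=3 fast=6: a[fast]=0, fast++
slow=3 fast=7: a[fast]=0, fast++
slow=3 fast=8: a[fast]=1≠0 swap→a[3]=1, slow++,fast++
slow=4 fast=9: a[fast]=8≠0 swap→a[4]=8, slow++,fast++
slow=5 fast=10: a[fast]=0, fast++
slow=5 fast=11: a[fast]=0, fast++
slow=5 fast=12: a[fast]=6≠0 swap→a[5]=6, slow++,fast++
slow=6 fast=13: a[fast]=0, fast++
slow=6 fast=14: a[fast]=0, fast++
slow=6 fast=15: a[fast]=0, fast++

[8, 5, 1, 8, 6, 0, 0, 0, 0, 0, 0, 0, 0, 0, 0]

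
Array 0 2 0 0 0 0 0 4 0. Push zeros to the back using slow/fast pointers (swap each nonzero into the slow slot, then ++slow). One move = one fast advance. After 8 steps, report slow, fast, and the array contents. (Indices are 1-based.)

slow=3, fast=9, a=[2, 4, 0, 0, 0, 0, 0, 0, 0]

(s=1,f=1) a[fast]=0 → fast++
(s=1,f=2) a[fast]=2≠0 swap→a[1]=2 → slow++,fast++
(s=2,f=3) a[fast]=0 → fast++
(s=2,f=4) a[fast]=0 → fast++
(s=2,f=5) a[fast]=0 → fast++
(s=2,f=6) a[fast]=0 → fast++
(s=2,f=7) a[fast]=0 → fast++
(s=2,f=8) a[fast]=4≠0 swap→a[2]=4 → slow++,fast++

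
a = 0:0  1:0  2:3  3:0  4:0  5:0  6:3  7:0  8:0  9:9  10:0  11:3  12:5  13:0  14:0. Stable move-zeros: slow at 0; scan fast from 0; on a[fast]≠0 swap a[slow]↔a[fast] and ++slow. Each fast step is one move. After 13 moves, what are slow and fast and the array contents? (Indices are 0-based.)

slow=5, fast=13, a=[3, 3, 9, 3, 5, 0, 0, 0, 0, 0, 0, 0, 0, 0, 0]

(s=0,f=0) a[fast]=0 → fast++
(s=0,f=1) a[fast]=0 → fast++
(s=0,f=2) a[fast]=3≠0 swap→a[0]=3 → slow++,fast++
(s=1,f=3) a[fast]=0 → fast++
(s=1,f=4) a[fast]=0 → fast++
(s=1,f=5) a[fast]=0 → fast++
(s=1,f=6) a[fast]=3≠0 swap→a[1]=3 → slow++,fast++
(s=2,f=7) a[fast]=0 → fast++
(s=2,f=8) a[fast]=0 → fast++
(s=2,f=9) a[fast]=9≠0 swap→a[2]=9 → slow++,fast++
(s=3,f=10) a[fast]=0 → fast++
(s=3,f=11) a[fast]=3≠0 swap→a[3]=3 → slow++,fast++
(s=4,f=12) a[fast]=5≠0 swap→a[4]=5 → slow++,fast++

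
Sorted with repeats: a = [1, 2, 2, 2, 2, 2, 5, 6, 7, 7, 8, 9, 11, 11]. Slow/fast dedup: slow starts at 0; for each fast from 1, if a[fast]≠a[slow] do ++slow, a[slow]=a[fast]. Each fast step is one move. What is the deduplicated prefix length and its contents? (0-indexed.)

(s=0,f=1) a[fast]=2≠a[slow]=1 write a[1]=2 → slow++,fast++
(s=1,f=2) a[fast]=2=a[slow] dup → fast++
(s=1,f=3) a[fast]=2=a[slow] dup → fast++
(s=1,f=4) a[fast]=2=a[slow] dup → fast++
(s=1,f=5) a[fast]=2=a[slow] dup → fast++
(s=1,f=6) a[fast]=5≠a[slow]=2 write a[2]=5 → slow++,fast++
(s=2,f=7) a[fast]=6≠a[slow]=5 write a[3]=6 → slow++,fast++
(s=3,f=8) a[fast]=7≠a[slow]=6 write a[4]=7 → slow++,fast++
(s=4,f=9) a[fast]=7=a[slow] dup → fast++
(s=4,f=10) a[fast]=8≠a[slow]=7 write a[5]=8 → slow++,fast++
(s=5,f=11) a[fast]=9≠a[slow]=8 write a[6]=9 → slow++,fast++
(s=6,f=12) a[fast]=11≠a[slow]=9 write a[7]=11 → slow++,fast++
(s=7,f=13) a[fast]=11=a[slow] dup → fast++

length 8; prefix = [1, 2, 5, 6, 7, 8, 9, 11]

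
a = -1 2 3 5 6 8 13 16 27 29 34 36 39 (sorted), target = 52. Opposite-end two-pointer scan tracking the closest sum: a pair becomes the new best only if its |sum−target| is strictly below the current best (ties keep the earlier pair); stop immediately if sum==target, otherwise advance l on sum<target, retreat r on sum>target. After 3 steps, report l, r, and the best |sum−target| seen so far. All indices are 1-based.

l=4, r=13, best |Δ|=10

[1,13] -1+39=38 d=14 * → l++
[2,13] 2+39=41 d=11 * → l++
[3,13] 3+39=42 d=10 * → l++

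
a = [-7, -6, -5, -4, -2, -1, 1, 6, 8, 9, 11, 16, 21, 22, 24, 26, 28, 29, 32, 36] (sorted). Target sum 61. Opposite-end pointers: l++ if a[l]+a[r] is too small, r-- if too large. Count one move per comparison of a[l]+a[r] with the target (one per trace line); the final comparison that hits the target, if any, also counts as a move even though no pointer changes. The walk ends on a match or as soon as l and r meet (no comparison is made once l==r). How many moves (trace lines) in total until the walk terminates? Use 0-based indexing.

19 moves

l=0 r=19: -7+36=29 <61, l++
l=1 r=19: -6+36=30 <61, l++
l=2 r=19: -5+36=31 <61, l++
l=3 r=19: -4+36=32 <61, l++
l=4 r=19: -2+36=34 <61, l++
l=5 r=19: -1+36=35 <61, l++
l=6 r=19: 1+36=37 <61, l++
l=7 r=19: 6+36=42 <61, l++
l=8 r=19: 8+36=44 <61, l++
l=9 r=19: 9+36=45 <61, l++
l=10 r=19: 11+36=47 <61, l++
l=11 r=19: 16+36=52 <61, l++
l=12 r=19: 21+36=57 <61, l++
l=13 r=19: 22+36=58 <61, l++
l=14 r=19: 24+36=60 <61, l++
l=15 r=19: 26+36=62 >61, r--
l=15 r=18: 26+32=58 <61, l++
l=16 r=18: 28+32=60 <61, l++
l=17 r=18: 29+32=61, found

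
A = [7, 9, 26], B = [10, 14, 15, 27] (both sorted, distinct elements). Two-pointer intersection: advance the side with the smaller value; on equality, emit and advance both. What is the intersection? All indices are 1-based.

i=1 j=1: 7<10, i++
i=2 j=1: 9<10, i++
i=3 j=1: 26>10, j++
i=3 j=2: 26>14, j++
i=3 j=3: 26>15, j++
i=3 j=4: 26<27, i++

intersection = []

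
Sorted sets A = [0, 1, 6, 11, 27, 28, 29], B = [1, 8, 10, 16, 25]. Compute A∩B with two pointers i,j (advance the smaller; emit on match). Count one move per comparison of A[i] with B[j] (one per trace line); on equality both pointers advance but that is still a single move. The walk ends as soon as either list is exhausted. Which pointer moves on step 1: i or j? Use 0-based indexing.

i

[i=0,j=0] 0<1 → i++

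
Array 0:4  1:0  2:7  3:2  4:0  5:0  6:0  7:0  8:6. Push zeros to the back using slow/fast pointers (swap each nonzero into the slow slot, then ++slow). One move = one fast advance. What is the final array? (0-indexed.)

slow=0 fast=0: a[fast]=4≠0 swap→a[0]=4, slow++,fast++
slow=1 fast=1: a[fast]=0, fast++
slow=1 fast=2: a[fast]=7≠0 swap→a[1]=7, slow++,fast++
slow=2 fast=3: a[fast]=2≠0 swap→a[2]=2, slow++,fast++
slow=3 fast=4: a[fast]=0, fast++
slow=3 fast=5: a[fast]=0, fast++
slow=3 fast=6: a[fast]=0, fast++
slow=3 fast=7: a[fast]=0, fast++
slow=3 fast=8: a[fast]=6≠0 swap→a[3]=6, slow++,fast++

[4, 7, 2, 6, 0, 0, 0, 0, 0]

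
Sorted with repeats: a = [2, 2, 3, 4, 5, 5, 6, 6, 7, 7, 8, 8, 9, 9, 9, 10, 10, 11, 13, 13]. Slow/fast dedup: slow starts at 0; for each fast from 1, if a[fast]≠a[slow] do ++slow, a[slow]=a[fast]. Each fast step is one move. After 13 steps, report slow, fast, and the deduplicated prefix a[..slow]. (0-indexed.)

slow=7, fast=14, prefix=[2, 3, 4, 5, 6, 7, 8, 9]

(s=0,f=1) a[fast]=2=a[slow] dup → fast++
(s=0,f=2) a[fast]=3≠a[slow]=2 write a[1]=3 → slow++,fast++
(s=1,f=3) a[fast]=4≠a[slow]=3 write a[2]=4 → slow++,fast++
(s=2,f=4) a[fast]=5≠a[slow]=4 write a[3]=5 → slow++,fast++
(s=3,f=5) a[fast]=5=a[slow] dup → fast++
(s=3,f=6) a[fast]=6≠a[slow]=5 write a[4]=6 → slow++,fast++
(s=4,f=7) a[fast]=6=a[slow] dup → fast++
(s=4,f=8) a[fast]=7≠a[slow]=6 write a[5]=7 → slow++,fast++
(s=5,f=9) a[fast]=7=a[slow] dup → fast++
(s=5,f=10) a[fast]=8≠a[slow]=7 write a[6]=8 → slow++,fast++
(s=6,f=11) a[fast]=8=a[slow] dup → fast++
(s=6,f=12) a[fast]=9≠a[slow]=8 write a[7]=9 → slow++,fast++
(s=7,f=13) a[fast]=9=a[slow] dup → fast++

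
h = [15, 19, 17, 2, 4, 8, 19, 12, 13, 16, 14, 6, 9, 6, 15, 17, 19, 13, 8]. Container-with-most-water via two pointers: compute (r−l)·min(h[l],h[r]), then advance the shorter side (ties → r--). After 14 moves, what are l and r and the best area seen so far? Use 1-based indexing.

l=2, r=6, best area=285

[1,19] min(15,8)*18=144 best=144 * → r--
[1,18] min(15,13)*17=221 best=221 * → r--
[1,17] min(15,19)*16=240 best=240 * → l++
[2,17] min(19,19)*15=285 best=285 * → r--
[2,16] min(19,17)*14=238 best=285 → r--
[2,15] min(19,15)*13=195 best=285 → r--
[2,14] min(19,6)*12=72 best=285 → r--
[2,13] min(19,9)*11=99 best=285 → r--
[2,12] min(19,6)*10=60 best=285 → r--
[2,11] min(19,14)*9=126 best=285 → r--
[2,10] min(19,16)*8=128 best=285 → r--
[2,9] min(19,13)*7=91 best=285 → r--
[2,8] min(19,12)*6=72 best=285 → r--
[2,7] min(19,19)*5=95 best=285 → r--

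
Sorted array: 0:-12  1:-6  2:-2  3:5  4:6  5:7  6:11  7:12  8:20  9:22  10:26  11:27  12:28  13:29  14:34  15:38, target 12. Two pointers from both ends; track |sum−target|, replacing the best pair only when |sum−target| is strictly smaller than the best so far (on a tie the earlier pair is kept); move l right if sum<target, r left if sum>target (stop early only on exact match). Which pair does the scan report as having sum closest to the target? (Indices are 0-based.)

pair (5, 7) with sum 12 (|Δ|=0)

[0,15] -12+38=26 d=14 * → r--
[0,14] -12+34=22 d=10 * → r--
[0,13] -12+29=17 d=5 * → r--
[0,12] -12+28=16 d=4 * → r--
[0,11] -12+27=15 d=3 * → r--
[0,10] -12+26=14 d=2 * → r--
[0,9] -12+22=10 d=2 → l++
[1,9] -6+22=16 d=4 → r--
[1,8] -6+20=14 d=2 → r--
[1,7] -6+12=6 d=6 → l++
[2,7] -2+12=10 d=2 → l++
[3,7] 5+12=17 d=5 → r--
[3,6] 5+11=16 d=4 → r--
[3,5] 5+7=12 d=0 * → stop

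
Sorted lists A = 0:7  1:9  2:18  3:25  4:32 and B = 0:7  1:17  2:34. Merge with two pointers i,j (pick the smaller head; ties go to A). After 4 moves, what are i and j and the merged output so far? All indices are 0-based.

[i=0,j=0] A[i]=7<=B[j]=7 take 7 → i++
[i=1,j=0] A[i]=9>B[j]=7 take 7 → j++
[i=1,j=1] A[i]=9<=B[j]=17 take 9 → i++
[i=2,j=1] A[i]=18>B[j]=17 take 17 → j++

i=2, j=2, merged so far=[7, 7, 9, 17]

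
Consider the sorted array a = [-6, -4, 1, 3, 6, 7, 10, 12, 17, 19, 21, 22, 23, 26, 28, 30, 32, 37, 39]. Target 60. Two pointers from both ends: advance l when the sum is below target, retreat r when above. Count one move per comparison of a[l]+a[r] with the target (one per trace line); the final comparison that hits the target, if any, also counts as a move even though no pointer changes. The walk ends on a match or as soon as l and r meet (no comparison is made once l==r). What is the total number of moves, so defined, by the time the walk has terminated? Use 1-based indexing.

[1,19] -6+39=33 <60 → l++
[2,19] -4+39=35 <60 → l++
[3,19] 1+39=40 <60 → l++
[4,19] 3+39=42 <60 → l++
[5,19] 6+39=45 <60 → l++
[6,19] 7+39=46 <60 → l++
[7,19] 10+39=49 <60 → l++
[8,19] 12+39=51 <60 → l++
[9,19] 17+39=56 <60 → l++
[10,19] 19+39=58 <60 → l++
[11,19] 21+39=60 → found

11 moves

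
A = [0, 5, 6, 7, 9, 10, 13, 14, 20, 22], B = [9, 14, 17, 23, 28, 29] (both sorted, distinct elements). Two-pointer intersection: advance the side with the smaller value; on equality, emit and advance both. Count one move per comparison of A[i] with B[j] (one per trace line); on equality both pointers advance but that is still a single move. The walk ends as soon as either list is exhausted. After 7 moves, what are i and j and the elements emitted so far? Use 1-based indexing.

i=1 j=1: 0<9, i++
i=2 j=1: 5<9, i++
i=3 j=1: 6<9, i++
i=4 j=1: 7<9, i++
i=5 j=1: 9==9 emit, i++,j++
i=6 j=2: 10<14, i++
i=7 j=2: 13<14, i++

i=8, j=2, emitted=[9]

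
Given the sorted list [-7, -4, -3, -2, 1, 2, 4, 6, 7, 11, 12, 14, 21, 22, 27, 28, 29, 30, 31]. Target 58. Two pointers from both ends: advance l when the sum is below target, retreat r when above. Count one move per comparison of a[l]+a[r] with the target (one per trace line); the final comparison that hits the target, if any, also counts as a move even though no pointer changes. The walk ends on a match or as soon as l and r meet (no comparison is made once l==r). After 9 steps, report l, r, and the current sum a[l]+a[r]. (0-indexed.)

l=9, r=18, sum=42

[0,18] -7+31=24 <58 → l++
[1,18] -4+31=27 <58 → l++
[2,18] -3+31=28 <58 → l++
[3,18] -2+31=29 <58 → l++
[4,18] 1+31=32 <58 → l++
[5,18] 2+31=33 <58 → l++
[6,18] 4+31=35 <58 → l++
[7,18] 6+31=37 <58 → l++
[8,18] 7+31=38 <58 → l++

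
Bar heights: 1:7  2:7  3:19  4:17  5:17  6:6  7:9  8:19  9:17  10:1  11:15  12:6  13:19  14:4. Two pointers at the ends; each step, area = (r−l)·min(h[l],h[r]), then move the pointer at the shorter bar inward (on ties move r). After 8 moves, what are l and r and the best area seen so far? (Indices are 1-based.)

[1,14] min(7,4)*13=52 best=52 * → r--
[1,13] min(7,19)*12=84 best=84 * → l++
[2,13] min(7,19)*11=77 best=84 → l++
[3,13] min(19,19)*10=190 best=190 * → r--
[3,12] min(19,6)*9=54 best=190 → r--
[3,11] min(19,15)*8=120 best=190 → r--
[3,10] min(19,1)*7=7 best=190 → r--
[3,9] min(19,17)*6=102 best=190 → r--

l=3, r=8, best area=190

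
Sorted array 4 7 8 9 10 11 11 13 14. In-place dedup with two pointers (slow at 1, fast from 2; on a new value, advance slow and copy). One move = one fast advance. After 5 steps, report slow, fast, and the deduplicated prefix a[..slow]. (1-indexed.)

slow=1 fast=2: a[fast]=7≠a[slow]=4 write a[2]=7, slow++,fast++
slow=2 fast=3: a[fast]=8≠a[slow]=7 write a[3]=8, slow++,fast++
slow=3 fast=4: a[fast]=9≠a[slow]=8 write a[4]=9, slow++,fast++
slow=4 fast=5: a[fast]=10≠a[slow]=9 write a[5]=10, slow++,fast++
slow=5 fast=6: a[fast]=11≠a[slow]=10 write a[6]=11, slow++,fast++

slow=6, fast=7, prefix=[4, 7, 8, 9, 10, 11]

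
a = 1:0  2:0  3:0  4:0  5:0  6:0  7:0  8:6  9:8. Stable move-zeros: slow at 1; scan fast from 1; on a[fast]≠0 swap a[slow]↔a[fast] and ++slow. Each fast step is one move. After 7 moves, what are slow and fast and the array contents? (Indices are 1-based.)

slow=1 fast=1: a[fast]=0, fast++
slow=1 fast=2: a[fast]=0, fast++
slow=1 fast=3: a[fast]=0, fast++
slow=1 fast=4: a[fast]=0, fast++
slow=1 fast=5: a[fast]=0, fast++
slow=1 fast=6: a[fast]=0, fast++
slow=1 fast=7: a[fast]=0, fast++

slow=1, fast=8, a=[0, 0, 0, 0, 0, 0, 0, 6, 8]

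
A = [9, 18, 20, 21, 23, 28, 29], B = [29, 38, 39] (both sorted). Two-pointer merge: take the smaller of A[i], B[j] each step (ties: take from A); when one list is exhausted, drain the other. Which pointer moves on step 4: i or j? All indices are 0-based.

i=0 j=0: A[i]=9<=B[j]=29 take 9, i++
i=1 j=0: A[i]=18<=B[j]=29 take 18, i++
i=2 j=0: A[i]=20<=B[j]=29 take 20, i++
i=3 j=0: A[i]=21<=B[j]=29 take 21, i++

i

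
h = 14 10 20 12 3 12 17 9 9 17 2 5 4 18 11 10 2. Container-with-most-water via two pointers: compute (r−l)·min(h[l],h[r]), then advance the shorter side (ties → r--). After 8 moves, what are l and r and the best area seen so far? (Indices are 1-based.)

l=1 r=17: min(14,2)*16=32 best=32 *, r--
l=1 r=16: min(14,10)*15=150 best=150 *, r--
l=1 r=15: min(14,11)*14=154 best=154 *, r--
l=1 r=14: min(14,18)*13=182 best=182 *, l++
l=2 r=14: min(10,18)*12=120 best=182, l++
l=3 r=14: min(20,18)*11=198 best=198 *, r--
l=3 r=13: min(20,4)*10=40 best=198, r--
l=3 r=12: min(20,5)*9=45 best=198, r--

l=3, r=11, best area=198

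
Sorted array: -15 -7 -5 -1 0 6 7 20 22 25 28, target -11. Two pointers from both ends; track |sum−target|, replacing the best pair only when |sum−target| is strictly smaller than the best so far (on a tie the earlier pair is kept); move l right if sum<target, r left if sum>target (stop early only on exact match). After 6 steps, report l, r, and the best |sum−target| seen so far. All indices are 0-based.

l=0 r=10: -15+28=13 d=24 *, r--
l=0 r=9: -15+25=10 d=21 *, r--
l=0 r=8: -15+22=7 d=18 *, r--
l=0 r=7: -15+20=5 d=16 *, r--
l=0 r=6: -15+7=-8 d=3 *, r--
l=0 r=5: -15+6=-9 d=2 *, r--

l=0, r=4, best |Δ|=2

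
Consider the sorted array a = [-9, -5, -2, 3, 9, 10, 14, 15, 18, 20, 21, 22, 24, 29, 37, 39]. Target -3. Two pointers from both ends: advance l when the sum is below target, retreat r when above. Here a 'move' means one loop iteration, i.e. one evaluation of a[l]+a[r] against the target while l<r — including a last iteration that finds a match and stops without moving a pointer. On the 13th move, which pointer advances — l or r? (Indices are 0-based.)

l=0 r=15: -9+39=30 >-3, r--
l=0 r=14: -9+37=28 >-3, r--
l=0 r=13: -9+29=20 >-3, r--
l=0 r=12: -9+24=15 >-3, r--
l=0 r=11: -9+22=13 >-3, r--
l=0 r=10: -9+21=12 >-3, r--
l=0 r=9: -9+20=11 >-3, r--
l=0 r=8: -9+18=9 >-3, r--
l=0 r=7: -9+15=6 >-3, r--
l=0 r=6: -9+14=5 >-3, r--
l=0 r=5: -9+10=1 >-3, r--
l=0 r=4: -9+9=0 >-3, r--
l=0 r=3: -9+3=-6 <-3, l++

l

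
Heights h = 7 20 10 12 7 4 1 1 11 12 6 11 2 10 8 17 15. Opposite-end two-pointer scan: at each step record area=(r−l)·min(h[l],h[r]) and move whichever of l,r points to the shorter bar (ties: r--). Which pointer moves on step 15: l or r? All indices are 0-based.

[0,16] min(7,15)*16=112 best=112 * → l++
[1,16] min(20,15)*15=225 best=225 * → r--
[1,15] min(20,17)*14=238 best=238 * → r--
[1,14] min(20,8)*13=104 best=238 → r--
[1,13] min(20,10)*12=120 best=238 → r--
[1,12] min(20,2)*11=22 best=238 → r--
[1,11] min(20,11)*10=110 best=238 → r--
[1,10] min(20,6)*9=54 best=238 → r--
[1,9] min(20,12)*8=96 best=238 → r--
[1,8] min(20,11)*7=77 best=238 → r--
[1,7] min(20,1)*6=6 best=238 → r--
[1,6] min(20,1)*5=5 best=238 → r--
[1,5] min(20,4)*4=16 best=238 → r--
[1,4] min(20,7)*3=21 best=238 → r--
[1,3] min(20,12)*2=24 best=238 → r--

r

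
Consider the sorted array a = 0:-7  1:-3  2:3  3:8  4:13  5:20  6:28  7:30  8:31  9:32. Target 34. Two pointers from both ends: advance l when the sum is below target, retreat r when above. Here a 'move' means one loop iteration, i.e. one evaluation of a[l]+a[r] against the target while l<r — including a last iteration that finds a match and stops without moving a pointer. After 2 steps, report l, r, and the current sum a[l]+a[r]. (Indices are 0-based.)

l=2, r=9, sum=35

l=0 r=9: -7+32=25 <34, l++
l=1 r=9: -3+32=29 <34, l++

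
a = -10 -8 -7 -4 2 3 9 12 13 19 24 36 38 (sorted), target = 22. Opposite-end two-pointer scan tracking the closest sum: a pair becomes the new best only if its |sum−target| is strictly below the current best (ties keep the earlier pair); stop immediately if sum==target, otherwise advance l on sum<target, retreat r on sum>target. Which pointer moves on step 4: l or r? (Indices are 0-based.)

l=0 r=12: -10+38=28 d=6 *, r--
l=0 r=11: -10+36=26 d=4 *, r--
l=0 r=10: -10+24=14 d=8, l++
l=1 r=10: -8+24=16 d=6, l++

l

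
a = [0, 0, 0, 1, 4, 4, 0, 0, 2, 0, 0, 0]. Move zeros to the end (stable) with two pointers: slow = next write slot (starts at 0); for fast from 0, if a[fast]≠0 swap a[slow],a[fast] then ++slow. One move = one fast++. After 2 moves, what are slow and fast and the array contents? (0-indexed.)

(s=0,f=0) a[fast]=0 → fast++
(s=0,f=1) a[fast]=0 → fast++

slow=0, fast=2, a=[0, 0, 0, 1, 4, 4, 0, 0, 2, 0, 0, 0]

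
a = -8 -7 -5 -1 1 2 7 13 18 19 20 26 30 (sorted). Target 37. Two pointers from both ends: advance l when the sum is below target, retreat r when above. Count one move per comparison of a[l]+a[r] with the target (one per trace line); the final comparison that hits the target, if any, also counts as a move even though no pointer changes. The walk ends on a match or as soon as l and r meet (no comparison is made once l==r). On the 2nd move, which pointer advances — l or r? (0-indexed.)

[0,12] -8+30=22 <37 → l++
[1,12] -7+30=23 <37 → l++

l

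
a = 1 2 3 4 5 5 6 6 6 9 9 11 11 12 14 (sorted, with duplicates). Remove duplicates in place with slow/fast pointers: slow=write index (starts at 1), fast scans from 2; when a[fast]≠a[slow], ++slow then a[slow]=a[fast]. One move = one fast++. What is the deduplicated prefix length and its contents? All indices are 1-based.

length 10; prefix = [1, 2, 3, 4, 5, 6, 9, 11, 12, 14]

(s=1,f=2) a[fast]=2≠a[slow]=1 write a[2]=2 → slow++,fast++
(s=2,f=3) a[fast]=3≠a[slow]=2 write a[3]=3 → slow++,fast++
(s=3,f=4) a[fast]=4≠a[slow]=3 write a[4]=4 → slow++,fast++
(s=4,f=5) a[fast]=5≠a[slow]=4 write a[5]=5 → slow++,fast++
(s=5,f=6) a[fast]=5=a[slow] dup → fast++
(s=5,f=7) a[fast]=6≠a[slow]=5 write a[6]=6 → slow++,fast++
(s=6,f=8) a[fast]=6=a[slow] dup → fast++
(s=6,f=9) a[fast]=6=a[slow] dup → fast++
(s=6,f=10) a[fast]=9≠a[slow]=6 write a[7]=9 → slow++,fast++
(s=7,f=11) a[fast]=9=a[slow] dup → fast++
(s=7,f=12) a[fast]=11≠a[slow]=9 write a[8]=11 → slow++,fast++
(s=8,f=13) a[fast]=11=a[slow] dup → fast++
(s=8,f=14) a[fast]=12≠a[slow]=11 write a[9]=12 → slow++,fast++
(s=9,f=15) a[fast]=14≠a[slow]=12 write a[10]=14 → slow++,fast++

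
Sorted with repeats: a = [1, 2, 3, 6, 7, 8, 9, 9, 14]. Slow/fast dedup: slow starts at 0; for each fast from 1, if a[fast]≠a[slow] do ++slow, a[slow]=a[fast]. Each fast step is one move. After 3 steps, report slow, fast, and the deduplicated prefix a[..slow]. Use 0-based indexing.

slow=0 fast=1: a[fast]=2≠a[slow]=1 write a[1]=2, slow++,fast++
slow=1 fast=2: a[fast]=3≠a[slow]=2 write a[2]=3, slow++,fast++
slow=2 fast=3: a[fast]=6≠a[slow]=3 write a[3]=6, slow++,fast++

slow=3, fast=4, prefix=[1, 2, 3, 6]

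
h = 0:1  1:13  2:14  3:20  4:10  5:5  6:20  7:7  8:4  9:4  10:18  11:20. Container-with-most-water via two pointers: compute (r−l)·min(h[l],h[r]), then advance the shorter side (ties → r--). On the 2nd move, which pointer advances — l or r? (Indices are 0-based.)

l=0 r=11: min(1,20)*11=11 best=11 *, l++
l=1 r=11: min(13,20)*10=130 best=130 *, l++

l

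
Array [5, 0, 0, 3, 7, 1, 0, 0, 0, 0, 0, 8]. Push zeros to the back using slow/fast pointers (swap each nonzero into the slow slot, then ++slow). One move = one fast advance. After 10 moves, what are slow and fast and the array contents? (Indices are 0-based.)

slow=4, fast=10, a=[5, 3, 7, 1, 0, 0, 0, 0, 0, 0, 0, 8]

slow=0 fast=0: a[fast]=5≠0 swap→a[0]=5, slow++,fast++
slow=1 fast=1: a[fast]=0, fast++
slow=1 fast=2: a[fast]=0, fast++
slow=1 fast=3: a[fast]=3≠0 swap→a[1]=3, slow++,fast++
slow=2 fast=4: a[fast]=7≠0 swap→a[2]=7, slow++,fast++
slow=3 fast=5: a[fast]=1≠0 swap→a[3]=1, slow++,fast++
slow=4 fast=6: a[fast]=0, fast++
slow=4 fast=7: a[fast]=0, fast++
slow=4 fast=8: a[fast]=0, fast++
slow=4 fast=9: a[fast]=0, fast++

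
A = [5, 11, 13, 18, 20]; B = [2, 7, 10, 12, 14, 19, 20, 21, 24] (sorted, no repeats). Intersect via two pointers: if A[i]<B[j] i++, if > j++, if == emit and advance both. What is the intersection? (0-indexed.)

[i=0,j=0] 5>2 → j++
[i=0,j=1] 5<7 → i++
[i=1,j=1] 11>7 → j++
[i=1,j=2] 11>10 → j++
[i=1,j=3] 11<12 → i++
[i=2,j=3] 13>12 → j++
[i=2,j=4] 13<14 → i++
[i=3,j=4] 18>14 → j++
[i=3,j=5] 18<19 → i++
[i=4,j=5] 20>19 → j++
[i=4,j=6] 20==20 emit → i++,j++

intersection = [20]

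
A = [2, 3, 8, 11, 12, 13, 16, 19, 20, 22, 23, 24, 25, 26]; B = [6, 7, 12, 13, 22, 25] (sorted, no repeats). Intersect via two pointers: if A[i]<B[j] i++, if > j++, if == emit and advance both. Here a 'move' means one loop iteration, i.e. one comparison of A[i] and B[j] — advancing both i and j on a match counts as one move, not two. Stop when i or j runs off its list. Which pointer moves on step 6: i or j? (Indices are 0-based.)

i=0 j=0: 2<6, i++
i=1 j=0: 3<6, i++
i=2 j=0: 8>6, j++
i=2 j=1: 8>7, j++
i=2 j=2: 8<12, i++
i=3 j=2: 11<12, i++

i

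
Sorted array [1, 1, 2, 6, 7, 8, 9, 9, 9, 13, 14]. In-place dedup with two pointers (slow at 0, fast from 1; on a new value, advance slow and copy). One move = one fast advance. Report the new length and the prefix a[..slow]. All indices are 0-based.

length 8; prefix = [1, 2, 6, 7, 8, 9, 13, 14]

(s=0,f=1) a[fast]=1=a[slow] dup → fast++
(s=0,f=2) a[fast]=2≠a[slow]=1 write a[1]=2 → slow++,fast++
(s=1,f=3) a[fast]=6≠a[slow]=2 write a[2]=6 → slow++,fast++
(s=2,f=4) a[fast]=7≠a[slow]=6 write a[3]=7 → slow++,fast++
(s=3,f=5) a[fast]=8≠a[slow]=7 write a[4]=8 → slow++,fast++
(s=4,f=6) a[fast]=9≠a[slow]=8 write a[5]=9 → slow++,fast++
(s=5,f=7) a[fast]=9=a[slow] dup → fast++
(s=5,f=8) a[fast]=9=a[slow] dup → fast++
(s=5,f=9) a[fast]=13≠a[slow]=9 write a[6]=13 → slow++,fast++
(s=6,f=10) a[fast]=14≠a[slow]=13 write a[7]=14 → slow++,fast++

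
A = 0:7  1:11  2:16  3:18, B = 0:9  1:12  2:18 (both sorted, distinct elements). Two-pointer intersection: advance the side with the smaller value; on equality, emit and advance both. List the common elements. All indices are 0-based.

intersection = [18]

i=0 j=0: 7<9, i++
i=1 j=0: 11>9, j++
i=1 j=1: 11<12, i++
i=2 j=1: 16>12, j++
i=2 j=2: 16<18, i++
i=3 j=2: 18==18 emit, i++,j++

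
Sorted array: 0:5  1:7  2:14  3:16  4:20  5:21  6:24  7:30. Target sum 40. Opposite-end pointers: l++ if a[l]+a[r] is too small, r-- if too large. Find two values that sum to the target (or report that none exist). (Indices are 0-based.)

[0,7] 5+30=35 <40 → l++
[1,7] 7+30=37 <40 → l++
[2,7] 14+30=44 >40 → r--
[2,6] 14+24=38 <40 → l++
[3,6] 16+24=40 → found

(16, 24)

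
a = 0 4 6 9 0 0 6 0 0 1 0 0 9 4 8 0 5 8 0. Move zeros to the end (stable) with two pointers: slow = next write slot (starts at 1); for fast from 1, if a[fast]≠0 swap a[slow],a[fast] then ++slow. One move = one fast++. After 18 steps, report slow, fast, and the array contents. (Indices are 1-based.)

(s=1,f=1) a[fast]=0 → fast++
(s=1,f=2) a[fast]=4≠0 swap→a[1]=4 → slow++,fast++
(s=2,f=3) a[fast]=6≠0 swap→a[2]=6 → slow++,fast++
(s=3,f=4) a[fast]=9≠0 swap→a[3]=9 → slow++,fast++
(s=4,f=5) a[fast]=0 → fast++
(s=4,f=6) a[fast]=0 → fast++
(s=4,f=7) a[fast]=6≠0 swap→a[4]=6 → slow++,fast++
(s=5,f=8) a[fast]=0 → fast++
(s=5,f=9) a[fast]=0 → fast++
(s=5,f=10) a[fast]=1≠0 swap→a[5]=1 → slow++,fast++
(s=6,f=11) a[fast]=0 → fast++
(s=6,f=12) a[fast]=0 → fast++
(s=6,f=13) a[fast]=9≠0 swap→a[6]=9 → slow++,fast++
(s=7,f=14) a[fast]=4≠0 swap→a[7]=4 → slow++,fast++
(s=8,f=15) a[fast]=8≠0 swap→a[8]=8 → slow++,fast++
(s=9,f=16) a[fast]=0 → fast++
(s=9,f=17) a[fast]=5≠0 swap→a[9]=5 → slow++,fast++
(s=10,f=18) a[fast]=8≠0 swap→a[10]=8 → slow++,fast++

slow=11, fast=19, a=[4, 6, 9, 6, 1, 9, 4, 8, 5, 8, 0, 0, 0, 0, 0, 0, 0, 0, 0]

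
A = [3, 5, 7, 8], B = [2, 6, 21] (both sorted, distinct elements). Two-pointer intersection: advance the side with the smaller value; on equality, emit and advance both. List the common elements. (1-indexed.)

i=1 j=1: 3>2, j++
i=1 j=2: 3<6, i++
i=2 j=2: 5<6, i++
i=3 j=2: 7>6, j++
i=3 j=3: 7<21, i++
i=4 j=3: 8<21, i++

intersection = []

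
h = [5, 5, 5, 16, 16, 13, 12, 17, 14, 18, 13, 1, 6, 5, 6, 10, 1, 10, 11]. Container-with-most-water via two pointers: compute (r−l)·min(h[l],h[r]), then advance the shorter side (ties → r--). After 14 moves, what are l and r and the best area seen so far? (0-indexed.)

l=0 r=18: min(5,11)*18=90 best=90 *, l++
l=1 r=18: min(5,11)*17=85 best=90, l++
l=2 r=18: min(5,11)*16=80 best=90, l++
l=3 r=18: min(16,11)*15=165 best=165 *, r--
l=3 r=17: min(16,10)*14=140 best=165, r--
l=3 r=16: min(16,1)*13=13 best=165, r--
l=3 r=15: min(16,10)*12=120 best=165, r--
l=3 r=14: min(16,6)*11=66 best=165, r--
l=3 r=13: min(16,5)*10=50 best=165, r--
l=3 r=12: min(16,6)*9=54 best=165, r--
l=3 r=11: min(16,1)*8=8 best=165, r--
l=3 r=10: min(16,13)*7=91 best=165, r--
l=3 r=9: min(16,18)*6=96 best=165, l++
l=4 r=9: min(16,18)*5=80 best=165, l++

l=5, r=9, best area=165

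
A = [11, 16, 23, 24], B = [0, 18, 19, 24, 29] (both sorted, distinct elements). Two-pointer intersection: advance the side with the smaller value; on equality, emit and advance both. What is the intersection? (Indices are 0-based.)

i=0 j=0: 11>0, j++
i=0 j=1: 11<18, i++
i=1 j=1: 16<18, i++
i=2 j=1: 23>18, j++
i=2 j=2: 23>19, j++
i=2 j=3: 23<24, i++
i=3 j=3: 24==24 emit, i++,j++

intersection = [24]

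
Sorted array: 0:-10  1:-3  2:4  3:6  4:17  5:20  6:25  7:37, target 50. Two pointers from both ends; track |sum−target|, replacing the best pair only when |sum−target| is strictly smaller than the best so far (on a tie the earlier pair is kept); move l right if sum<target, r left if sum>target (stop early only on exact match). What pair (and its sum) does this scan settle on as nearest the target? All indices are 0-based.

l=0 r=7: -10+37=27 d=23 *, l++
l=1 r=7: -3+37=34 d=16 *, l++
l=2 r=7: 4+37=41 d=9 *, l++
l=3 r=7: 6+37=43 d=7 *, l++
l=4 r=7: 17+37=54 d=4 *, r--
l=4 r=6: 17+25=42 d=8, l++
l=5 r=6: 20+25=45 d=5, l++

pair (17, 37) with sum 54 (|Δ|=4)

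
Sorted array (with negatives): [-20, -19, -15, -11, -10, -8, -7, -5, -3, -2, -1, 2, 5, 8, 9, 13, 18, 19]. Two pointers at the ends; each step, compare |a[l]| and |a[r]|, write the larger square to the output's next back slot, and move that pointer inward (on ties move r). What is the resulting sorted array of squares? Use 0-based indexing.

[1, 4, 4, 9, 25, 25, 49, 64, 64, 81, 100, 121, 169, 225, 324, 361, 361, 400]

l=0 r=17: |-20|>|19| out[17]=400, l++
l=1 r=17: |-19|<=|19| out[16]=361, r--
l=1 r=16: |-19|>|18| out[15]=361, l++
l=2 r=16: |-15|<=|18| out[14]=324, r--
l=2 r=15: |-15|>|13| out[13]=225, l++
l=3 r=15: |-11|<=|13| out[12]=169, r--
l=3 r=14: |-11|>|9| out[11]=121, l++
l=4 r=14: |-10|>|9| out[10]=100, l++
l=5 r=14: |-8|<=|9| out[9]=81, r--
l=5 r=13: |-8|<=|8| out[8]=64, r--
l=5 r=12: |-8|>|5| out[7]=64, l++
l=6 r=12: |-7|>|5| out[6]=49, l++
l=7 r=12: |-5|<=|5| out[5]=25, r--
l=7 r=11: |-5|>|2| out[4]=25, l++
l=8 r=11: |-3|>|2| out[3]=9, l++
l=9 r=11: |-2|<=|2| out[2]=4, r--
l=9 r=10: |-2|>|-1| out[1]=4, l++
l=10 r=10: |-1|<=|-1| out[0]=1, r--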